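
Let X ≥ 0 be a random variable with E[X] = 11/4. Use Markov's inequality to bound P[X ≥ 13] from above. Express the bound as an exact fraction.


μ = E[X] = 11/4, a = 13.
Markov: P[X ≥ 13] ≤ μ/a = (11/4)/13 = 11/52.
Numerically: ≈ 0.2115.
(Since a = 13 > μ = 2.7500, the bound 11/52 is < 1 and informative.)

P[X ≥ 13] ≤ 11/52 ≈ 0.2115.


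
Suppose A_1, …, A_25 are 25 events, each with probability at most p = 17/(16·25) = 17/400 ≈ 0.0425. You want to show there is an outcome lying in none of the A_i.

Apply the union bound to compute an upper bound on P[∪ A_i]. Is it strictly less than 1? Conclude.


Union bound: P[∪_{i=1}^{25} A_i] ≤ Σ_i P[A_i] ≤ 25·p = 25·(17/400) = 17/16.
Numerically: 17/16 ≈ 1.0625.
Is 17/16 < 1? NO.
Since the bound 17/16 is ≥ 1, the union bound is uninformative here; it does NOT by itself certify existence.

25·p = 17/16 ≈ 1.0625; existence NOT certified by the union bound.


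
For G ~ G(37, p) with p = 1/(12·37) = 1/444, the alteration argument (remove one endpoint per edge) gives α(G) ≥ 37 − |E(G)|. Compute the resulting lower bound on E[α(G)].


E[|E(G)|] = C(37, 2)·p = 666 · (1/444) = 3/2.
E[α(G)] ≥ n − E[|E(G)|] = 37 − 3/2 = 71/2.
Numerically: ≈ 35.500.
(This is only a lower bound; the true E[α(G)] may be larger.)

E[α(G)] ≥ 71/2 ≈ 35.500.


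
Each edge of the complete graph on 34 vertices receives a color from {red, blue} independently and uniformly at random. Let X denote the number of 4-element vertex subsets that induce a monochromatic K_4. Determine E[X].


Let X = Σ_S X_S over the C(34, 4) = 46376 subsets S of size 4, where X_S = 1 if the K_4 on S is monochromatic.
For a fixed S, the K_4 on S has C(4, 2) = 6 edges. P[all 6 edges red] = (1/2)^6, and likewise for blue, so P[monochromatic] = 2·(1/2)^6 = 2^{1 − 6} = 1/32.
By linearity of expectation: E[X] = C(34, 4) · 2^{1 − 6} = 46376 · 1/32 = 5797/4.
Numerically: E[X] ≈ 1449.2500.

E[X] = C(34,4)·2^(1−C(4,2)) = 5797/4 ≈ 1449.2500.


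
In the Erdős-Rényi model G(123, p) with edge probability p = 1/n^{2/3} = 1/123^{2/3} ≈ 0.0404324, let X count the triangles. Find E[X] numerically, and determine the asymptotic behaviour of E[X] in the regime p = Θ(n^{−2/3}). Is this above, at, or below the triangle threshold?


Number of potential triangles: C(123, 3) = 302621.
Each occurs with probability p³ ≈ (0.0404324)³ ≈ 6.60982220e-05.
By linearity: E[X] = C(123, 3)·p³ ≈ 302621 · 6.60982220e-05 ≈ 20.002710.
Since α = 2/3 < 1, p = c/n^{2/3} ≫ 1/n is above the triangle threshold p ~ 1/n. Asymptotically E[X] ~ (c³/6)·n^{3(1−α)} = (1³/6)·n^{1} → ∞; triangles are abundant w.h.p.

E[X] ≈ 20.002710; in regime p = Θ(1/n^{2/3}) E[X] diverges (above the triangle threshold p ~ 1/n).


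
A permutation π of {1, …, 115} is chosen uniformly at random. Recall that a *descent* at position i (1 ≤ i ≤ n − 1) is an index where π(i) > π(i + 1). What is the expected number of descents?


Write X = Σ X_I over i = 1, …, 114, with X_I the indicator of one descent.
There are 114 indicators.
For each fixed i, the pair (π(i), π(i+1)) is a uniformly random ordered pair of distinct values from {1, …, 115}; by symmetry P[π(i) > π(i+1)] = 1/2.
By linearity: E[X] = 114 · (1/2) = (115 − 1) · (1/2) = 57 ≈ 57.00000.

E[X] = 57 = 57.00000.


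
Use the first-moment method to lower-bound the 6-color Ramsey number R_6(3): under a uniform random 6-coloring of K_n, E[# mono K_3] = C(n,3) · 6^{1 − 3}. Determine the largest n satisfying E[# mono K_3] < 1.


We need C(n, 3) · 6^{1 − 3} < 1, i.e. C(n, 3) < 6^{3 − 1} = 36.
Check values of n near the boundary:
  n = 3: C(3, 3) = 1; 1 < 36? YES
  n = 4: C(4, 3) = 4; 4 < 36? YES
  n = 5: C(5, 3) = 10; 10 < 36? YES
  n = 6: C(6, 3) = 20; 20 < 36? YES
  n = 7: C(7, 3) = 35; 35 < 36? YES
  n = 8: C(8, 3) = 56; 56 < 36? NO
  n = 9: C(9, 3) = 84; 84 < 36? NO
The largest n with C(n, 3) < 36 is n = 7 (where E[X] = 35/36 ≈ 0.97222). Hence R_6(3) > 7, i.e. R_6(3) ≥ 8.

Largest n = 7; hence R_6(3) > 7.


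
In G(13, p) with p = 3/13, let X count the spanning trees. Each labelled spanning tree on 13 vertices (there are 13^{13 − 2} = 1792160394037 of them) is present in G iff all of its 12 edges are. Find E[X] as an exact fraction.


K_13 has 13^{13 − 2} = 1792160394037 labelled spanning trees.
For each such spanning tree H, let X_H = 1 if all 12 edges of H are present in G. Then P[X_H = 1] = p^{12} = (3/13)^{12} = 531441/23298085122481.
By linearity: E[X] = Σ_H E[X_H] = 1792160394037 · p^{12} = 1792160394037 · 531441/23298085122481 = 531441/13.
Numerically: E[X] ≈ 40880.

E[X] = 1792160394037 · (3/13)^{12} = 531441/13 ≈ 40880.


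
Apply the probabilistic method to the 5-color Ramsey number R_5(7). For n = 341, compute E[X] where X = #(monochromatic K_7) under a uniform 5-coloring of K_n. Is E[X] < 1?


E[X] = C(341, 7) · 5^{1 − 21} = 99984606876440 · 5^{−20} = 99984606876440/95367431640625.
As a reduced fraction: E[X] = 19996921375288/19073486328125 ≈ 1.04841.
Is E[X] < 1? NO.
Since E[X] ≥ 1, the first-moment bound is inconclusive at n = 341; it does NOT by itself certify R_5(7) > 341.

E[X] = 19996921375288/19073486328125 ≈ 1.04841; E[X] ≥ 1; first-moment method inconclusive here.


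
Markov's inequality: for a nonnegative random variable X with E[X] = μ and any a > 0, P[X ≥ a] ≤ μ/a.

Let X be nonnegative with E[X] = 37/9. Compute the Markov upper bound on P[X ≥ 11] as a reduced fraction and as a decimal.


μ = E[X] = 37/9, a = 11.
Markov: P[X ≥ 11] ≤ μ/a = (37/9)/11 = 37/99.
Numerically: ≈ 0.373737.
(Since a = 11 > μ = 4.111111, the bound 37/99 is < 1 and informative.)

P[X ≥ 11] ≤ 37/99 ≈ 0.373737.


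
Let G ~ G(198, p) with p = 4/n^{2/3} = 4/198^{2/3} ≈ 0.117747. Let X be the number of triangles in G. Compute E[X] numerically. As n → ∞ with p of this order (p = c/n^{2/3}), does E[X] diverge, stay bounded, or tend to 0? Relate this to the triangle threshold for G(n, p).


Number of potential triangles: C(198, 3) = 1274196.
Each occurs with probability p³ ≈ (0.117747)³ ≈ 1.63248648e-03.
By linearity: E[X] = C(198, 3)·p³ ≈ 1274196 · 1.63248648e-03 ≈ 2080.107744.
Since α = 2/3 < 1, p = c/n^{2/3} ≫ 1/n is above the triangle threshold p ~ 1/n. Asymptotically E[X] ~ (c³/6)·n^{3(1−α)} = (4³/6)·n^{1} → ∞; triangles are abundant w.h.p.

E[X] ≈ 2080.107744; in regime p = Θ(1/n^{2/3}) E[X] diverges (above the triangle threshold p ~ 1/n).


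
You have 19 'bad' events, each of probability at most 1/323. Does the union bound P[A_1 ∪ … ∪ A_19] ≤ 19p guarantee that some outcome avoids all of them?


Union bound: P[∪_{i=1}^{19} A_i] ≤ Σ_i P[A_i] ≤ 19·p = 19·(1/323) = 1/17.
Numerically: 1/17 ≈ 0.0588.
Is 1/17 < 1? YES.
Since P[∪ A_i] ≤ 1/17 < 1, the complement has P[∩ A_i^c] ≥ 1 − 1/17 = 16/17 > 0, so some outcome avoids every A_i.

19·p = 1/17 ≈ 0.0588; existence CERTIFIED by the union bound.


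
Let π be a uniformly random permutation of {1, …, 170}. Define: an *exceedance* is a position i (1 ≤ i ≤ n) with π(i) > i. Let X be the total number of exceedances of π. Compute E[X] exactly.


Write X = Σ_{i=1}^{170} X_i, where X_i = 1_{π(i) > i}.
For each fixed i, π(i) is uniform over {1, …, 170} (marginal of a uniform permutation), so P[π(i) > i] = (n − i)/n. Summing: Σ_{i=1}^{170} (n − i)/n = (0 + 1 + … + 169)/170 = 170(170 − 1)/(2·170) = (170 − 1)/2.
Hence E[X] = Σ_{i=1}^{170} (170 − i)/170 = 169/2 ≈ 84.5000.

E[X] = 169/2 = 84.5000.


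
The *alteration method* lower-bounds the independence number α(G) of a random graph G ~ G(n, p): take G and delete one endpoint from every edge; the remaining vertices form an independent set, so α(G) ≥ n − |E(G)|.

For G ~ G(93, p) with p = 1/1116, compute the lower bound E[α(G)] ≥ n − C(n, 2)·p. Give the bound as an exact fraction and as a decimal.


E[|E(G)|] = C(93, 2)·p = 4278 · (1/1116) = 23/6.
E[α(G)] ≥ n − E[|E(G)|] = 93 − 23/6 = 535/6.
Numerically: ≈ 89.1667.
(This is only a lower bound; the true E[α(G)] may be larger.)

E[α(G)] ≥ 535/6 ≈ 89.1667.


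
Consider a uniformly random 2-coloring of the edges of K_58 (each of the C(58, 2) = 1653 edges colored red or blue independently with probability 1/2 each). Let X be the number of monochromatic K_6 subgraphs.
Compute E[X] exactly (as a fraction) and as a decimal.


Let X = Σ_S X_S over the C(58, 6) = 40475358 subsets S of size 6, where X_S = 1 if the K_6 on S is monochromatic.
For a fixed S, the K_6 on S has C(6, 2) = 15 edges. P[all 15 edges red] = (1/2)^15, and likewise for blue, so P[monochromatic] = 2·(1/2)^15 = 2^{1 − 15} = 1/16384.
By linearity of expectation: E[X] = C(58, 6) · 2^{1 − 15} = 40475358 · 1/16384 = 20237679/8192.
Numerically: E[X] ≈ 2470.420.

E[X] = C(58,6)·2^(1−C(6,2)) = 20237679/8192 ≈ 2470.420.


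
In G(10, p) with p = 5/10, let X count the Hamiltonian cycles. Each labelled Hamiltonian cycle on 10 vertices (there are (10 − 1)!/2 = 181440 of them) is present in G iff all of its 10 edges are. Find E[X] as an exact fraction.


K_10 has (10 − 1)!/2 = 181440 labelled Hamiltonian cycles.
For each such Hamiltonian cycle H, let X_H = 1 if all 10 edges of H are present in G. Then P[X_H = 1] = p^{10} = (1/2)^{10} = 1/1024.
By linearity: E[X] = Σ_H E[X_H] = 181440 · p^{10} = 181440 · 1/1024 = 2835/16.
Numerically: E[X] ≈ 177.188.

E[X] = 181440 · (1/2)^{10} = 2835/16 ≈ 177.188.


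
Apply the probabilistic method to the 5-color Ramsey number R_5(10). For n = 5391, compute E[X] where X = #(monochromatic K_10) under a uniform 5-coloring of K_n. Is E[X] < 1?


E[X] = C(5391, 10) · 5^{1 − 45} = 5666344714787188828795213697883 · 5^{−44} = 5666344714787188828795213697883/5684341886080801486968994140625.
As a reduced fraction: E[X] = 5666344714787188828795213697883/5684341886080801486968994140625 ≈ 0.996834.
Is E[X] < 1? YES.
Since E[X] < 1, there exists a 5-coloring of K_{5391} with no monochromatic K_10; hence R_5(10) > 5391.

E[X] = 5666344714787188828795213697883/5684341886080801486968994140625 ≈ 0.996834; E[X] < 1, so R_5(10) > 5391.


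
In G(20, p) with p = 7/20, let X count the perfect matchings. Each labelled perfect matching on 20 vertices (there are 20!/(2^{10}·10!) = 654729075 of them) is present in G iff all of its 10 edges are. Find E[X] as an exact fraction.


K_20 has 20!/(2^{10}·10!) = 654729075 labelled perfect matchings.
For each such perfect matching H, let X_H = 1 if all 10 edges of H are present in G. Then P[X_H = 1] = p^{10} = (7/20)^{10} = 282475249/10240000000000.
By linearity: E[X] = Σ_H E[X_H] = 654729075 · p^{10} = 654729075 · 282475249/10240000000000 = 7397790339526587/409600000000.
Numerically: E[X] ≈ 18061.

E[X] = 654729075 · (7/20)^{10} = 7397790339526587/409600000000 ≈ 18061.


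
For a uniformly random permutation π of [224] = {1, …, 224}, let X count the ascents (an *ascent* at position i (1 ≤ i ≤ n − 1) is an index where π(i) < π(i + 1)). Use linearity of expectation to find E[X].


Write X = Σ X_I over i = 1, …, 223, with X_I the indicator of one ascent.
There are 223 indicators.
For each fixed i, the pair (π(i), π(i+1)) is a uniformly random ordered pair of distinct values from {1, …, 224}; by symmetry P[π(i) < π(i+1)] = 1/2.
By linearity: E[X] = 223 · (1/2) = (224 − 1) · (1/2) = 223/2 ≈ 111.500.

E[X] = 223/2 = 111.500.


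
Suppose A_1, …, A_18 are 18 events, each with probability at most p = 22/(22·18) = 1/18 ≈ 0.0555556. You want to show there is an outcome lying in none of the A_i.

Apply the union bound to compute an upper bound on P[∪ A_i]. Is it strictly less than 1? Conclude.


Union bound: P[∪_{i=1}^{18} A_i] ≤ Σ_i P[A_i] ≤ 18·p = 18·(1/18) = 1.
Numerically: 1 ≈ 1.0000000.
Is 1 < 1? NO.
Since the bound 1 is ≥ 1, the union bound is uninformative here; it does NOT by itself certify existence.

18·p = 1 ≈ 1.0000000; existence NOT certified by the union bound.


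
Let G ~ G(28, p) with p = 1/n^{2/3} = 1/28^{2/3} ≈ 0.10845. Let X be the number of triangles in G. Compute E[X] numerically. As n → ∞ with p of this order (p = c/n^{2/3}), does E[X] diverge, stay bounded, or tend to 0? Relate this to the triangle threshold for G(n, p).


Number of potential triangles: C(28, 3) = 3276.
Each occurs with probability p³ ≈ (0.10845)³ ≈ 1.2755102e-03.
By linearity: E[X] = C(28, 3)·p³ ≈ 3276 · 1.2755102e-03 ≈ 4.17857.
Since α = 2/3 < 1, p = c/n^{2/3} ≫ 1/n is above the triangle threshold p ~ 1/n. Asymptotically E[X] ~ (c³/6)·n^{3(1−α)} = (1³/6)·n^{1} → ∞; triangles are abundant w.h.p.

E[X] ≈ 4.17857; in regime p = Θ(1/n^{2/3}) E[X] diverges (above the triangle threshold p ~ 1/n).


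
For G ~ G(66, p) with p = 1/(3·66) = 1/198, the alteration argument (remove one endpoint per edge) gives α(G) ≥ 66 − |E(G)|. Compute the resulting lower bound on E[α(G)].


E[|E(G)|] = C(66, 2)·p = 2145 · (1/198) = 65/6.
E[α(G)] ≥ n − E[|E(G)|] = 66 − 65/6 = 331/6.
Numerically: ≈ 55.166667.
(This is only a lower bound; the true E[α(G)] may be larger.)

E[α(G)] ≥ 331/6 ≈ 55.166667.


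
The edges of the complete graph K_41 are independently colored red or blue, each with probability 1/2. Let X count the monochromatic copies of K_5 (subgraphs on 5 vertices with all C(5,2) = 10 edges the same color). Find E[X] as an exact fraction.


Let X = Σ_S X_S over the C(41, 5) = 749398 subsets S of size 5, where X_S = 1 if the K_5 on S is monochromatic.
For a fixed S, the K_5 on S has C(5, 2) = 10 edges. P[all 10 edges red] = (1/2)^10, and likewise for blue, so P[monochromatic] = 2·(1/2)^10 = 2^{1 − 10} = 1/512.
By linearity of expectation: E[X] = C(41, 5) · 2^{1 − 10} = 749398 · 1/512 = 374699/256.
Numerically: E[X] ≈ 1463.668.

E[X] = C(41,5)·2^(1−C(5,2)) = 374699/256 ≈ 1463.668.


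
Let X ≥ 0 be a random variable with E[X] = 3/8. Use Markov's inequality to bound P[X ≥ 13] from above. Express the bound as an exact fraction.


μ = E[X] = 3/8, a = 13.
Markov: P[X ≥ 13] ≤ μ/a = (3/8)/13 = 3/104.
Numerically: ≈ 0.02885.
(Since a = 13 > μ = 0.37500, the bound 3/104 is < 1 and informative.)

P[X ≥ 13] ≤ 3/104 ≈ 0.02885.


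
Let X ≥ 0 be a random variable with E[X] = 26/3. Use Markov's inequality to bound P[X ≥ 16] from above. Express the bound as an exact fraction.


μ = E[X] = 26/3, a = 16.
Markov: P[X ≥ 16] ≤ μ/a = (26/3)/16 = 13/24.
Numerically: ≈ 0.542.
(Since a = 16 > μ = 8.667, the bound 13/24 is < 1 and informative.)

P[X ≥ 16] ≤ 13/24 ≈ 0.542.


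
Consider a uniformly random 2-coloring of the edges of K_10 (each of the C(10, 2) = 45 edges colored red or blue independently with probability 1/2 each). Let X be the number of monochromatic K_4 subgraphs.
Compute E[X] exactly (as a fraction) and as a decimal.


Let X = Σ_S X_S over the C(10, 4) = 210 subsets S of size 4, where X_S = 1 if the K_4 on S is monochromatic.
For a fixed S, the K_4 on S has C(4, 2) = 6 edges. P[all 6 edges red] = (1/2)^6, and likewise for blue, so P[monochromatic] = 2·(1/2)^6 = 2^{1 − 6} = 1/32.
By linearity of expectation: E[X] = C(10, 4) · 2^{1 − 6} = 210 · 1/32 = 105/16.
Numerically: E[X] ≈ 6.56250.

E[X] = C(10,4)·2^(1−C(4,2)) = 105/16 ≈ 6.56250.


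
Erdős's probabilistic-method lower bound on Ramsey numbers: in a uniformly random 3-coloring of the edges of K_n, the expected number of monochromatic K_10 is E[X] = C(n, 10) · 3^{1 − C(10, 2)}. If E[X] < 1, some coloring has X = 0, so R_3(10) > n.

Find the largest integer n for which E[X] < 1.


We need C(n, 10) · 3^{1 − 45} < 1, i.e. C(n, 10) < 3^{45 − 1} = 984770902183611232881.
Check values of n near the boundary:
  n = 567: C(567, 10) = 873787071273467749398; 873787071273467749398 < 984770902183611232881? YES
  n = 568: C(568, 10) = 889446337783744949208; 889446337783744949208 < 984770902183611232881? YES
  n = 569: C(569, 10) = 905357721286137524328; 905357721286137524328 < 984770902183611232881? YES
  n = 570: C(570, 10) = 921524823451961408691; 921524823451961408691 < 984770902183611232881? YES
  n = 571: C(571, 10) = 937951290893172842001; 937951290893172842001 < 984770902183611232881? YES
  n = 572: C(572, 10) = 954640815642161682606; 954640815642161682606 < 984770902183611232881? YES
  n = 573: C(573, 10) = 971597135635805762226; 971597135635805762226 < 984770902183611232881? YES
  n = 574: C(574, 10) = 988824035203816502691; 988824035203816502691 < 984770902183611232881? NO
  n = 575: C(575, 10) = 1006325345561406175305; 1006325345561406175305 < 984770902183611232881? NO
The largest n with C(n, 10) < 984770902183611232881 is n = 573 (where E[X] = 35985079097622435638/36472996377170786403 ≈ 0.987). Hence R_3(10) > 573, i.e. R_3(10) ≥ 574.

Largest n = 573; hence R_3(10) > 573.


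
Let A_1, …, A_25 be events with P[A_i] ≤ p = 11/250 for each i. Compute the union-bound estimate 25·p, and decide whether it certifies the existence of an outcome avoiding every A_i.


Union bound: P[∪_{i=1}^{25} A_i] ≤ Σ_i P[A_i] ≤ 25·p = 25·(11/250) = 11/10.
Numerically: 11/10 ≈ 1.1000.
Is 11/10 < 1? NO.
Since the bound 11/10 is ≥ 1, the union bound is uninformative here; it does NOT by itself certify existence.

25·p = 11/10 ≈ 1.1000; existence NOT certified by the union bound.


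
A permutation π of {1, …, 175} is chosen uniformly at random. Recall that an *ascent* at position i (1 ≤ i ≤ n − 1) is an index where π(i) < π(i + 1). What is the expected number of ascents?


Write X = Σ X_I over i = 1, …, 174, with X_I the indicator of one ascent.
There are 174 indicators.
For each fixed i, the pair (π(i), π(i+1)) is a uniformly random ordered pair of distinct values from {1, …, 175}; by symmetry P[π(i) < π(i+1)] = 1/2.
By linearity: E[X] = 174 · (1/2) = (175 − 1) · (1/2) = 87 ≈ 87.0000.

E[X] = 87 = 87.0000.


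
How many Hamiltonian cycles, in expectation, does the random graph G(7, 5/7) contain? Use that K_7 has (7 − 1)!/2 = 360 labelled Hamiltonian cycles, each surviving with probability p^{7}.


K_7 has (7 − 1)!/2 = 360 labelled Hamiltonian cycles.
For each such Hamiltonian cycle H, let X_H = 1 if all 7 edges of H are present in G. Then P[X_H = 1] = p^{7} = (5/7)^{7} = 78125/823543.
By linearity: E[X] = Σ_H E[X_H] = 360 · p^{7} = 360 · 78125/823543 = 28125000/823543.
Numerically: E[X] ≈ 34.151.

E[X] = 360 · (5/7)^{7} = 28125000/823543 ≈ 34.151.


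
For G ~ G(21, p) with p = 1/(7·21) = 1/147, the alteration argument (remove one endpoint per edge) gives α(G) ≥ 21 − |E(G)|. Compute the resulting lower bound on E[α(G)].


E[|E(G)|] = C(21, 2)·p = 210 · (1/147) = 10/7.
E[α(G)] ≥ n − E[|E(G)|] = 21 − 10/7 = 137/7.
Numerically: ≈ 19.571429.
(This is only a lower bound; the true E[α(G)] may be larger.)

E[α(G)] ≥ 137/7 ≈ 19.571429.


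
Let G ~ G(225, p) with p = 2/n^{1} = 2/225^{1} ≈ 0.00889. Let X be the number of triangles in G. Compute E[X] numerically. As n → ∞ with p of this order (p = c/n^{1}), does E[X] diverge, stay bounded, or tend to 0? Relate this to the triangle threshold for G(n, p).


Number of potential triangles: C(225, 3) = 1873200.
Each occurs with probability p³ ≈ (0.00889)³ ≈ 7.02332e-07.
By linearity: E[X] = C(225, 3)·p³ ≈ 1873200 · 7.02332e-07 ≈ 1.316.
Here α = 1, so p = 2/n is exactly at the triangle threshold p ~ 1/n. Asymptotically E[X] → c³/6 = 2³/6 = 4/3 ≈ 1.333, a bounded constant. In this regime the triangle count is asymptotically Poisson(c³/6).

E[X] ≈ 1.316; in regime p = Θ(1/n^{1}) E[X] stays bounded (at the triangle threshold p ~ 1/n).


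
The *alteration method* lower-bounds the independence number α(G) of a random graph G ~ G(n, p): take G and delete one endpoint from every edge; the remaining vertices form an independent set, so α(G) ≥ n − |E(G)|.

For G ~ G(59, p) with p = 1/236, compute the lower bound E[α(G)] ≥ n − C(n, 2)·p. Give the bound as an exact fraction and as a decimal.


E[|E(G)|] = C(59, 2)·p = 1711 · (1/236) = 29/4.
E[α(G)] ≥ n − E[|E(G)|] = 59 − 29/4 = 207/4.
Numerically: ≈ 51.75000.
(This is only a lower bound; the true E[α(G)] may be larger.)

E[α(G)] ≥ 207/4 ≈ 51.75000.


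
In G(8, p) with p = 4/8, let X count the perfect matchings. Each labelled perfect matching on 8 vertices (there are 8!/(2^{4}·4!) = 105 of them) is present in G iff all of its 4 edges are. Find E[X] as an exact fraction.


K_8 has 8!/(2^{4}·4!) = 105 labelled perfect matchings.
For each such perfect matching H, let X_H = 1 if all 4 edges of H are present in G. Then P[X_H = 1] = p^{4} = (1/2)^{4} = 1/16.
By linearity: E[X] = Σ_H E[X_H] = 105 · p^{4} = 105 · 1/16 = 105/16.
Numerically: E[X] ≈ 6.5625.

E[X] = 105 · (1/2)^{4} = 105/16 ≈ 6.5625.


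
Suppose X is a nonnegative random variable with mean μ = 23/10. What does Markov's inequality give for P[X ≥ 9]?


μ = E[X] = 23/10, a = 9.
Markov: P[X ≥ 9] ≤ μ/a = (23/10)/9 = 23/90.
Numerically: ≈ 0.2556.
(Since a = 9 > μ = 2.3000, the bound 23/90 is < 1 and informative.)

P[X ≥ 9] ≤ 23/90 ≈ 0.2556.


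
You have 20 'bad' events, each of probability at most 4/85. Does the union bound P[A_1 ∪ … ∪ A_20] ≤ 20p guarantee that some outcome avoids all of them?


Union bound: P[∪_{i=1}^{20} A_i] ≤ Σ_i P[A_i] ≤ 20·p = 20·(4/85) = 16/17.
Numerically: 16/17 ≈ 0.941176.
Is 16/17 < 1? YES.
Since P[∪ A_i] ≤ 16/17 < 1, the complement has P[∩ A_i^c] ≥ 1 − 16/17 = 1/17 > 0, so some outcome avoids every A_i.

20·p = 16/17 ≈ 0.941176; existence CERTIFIED by the union bound.


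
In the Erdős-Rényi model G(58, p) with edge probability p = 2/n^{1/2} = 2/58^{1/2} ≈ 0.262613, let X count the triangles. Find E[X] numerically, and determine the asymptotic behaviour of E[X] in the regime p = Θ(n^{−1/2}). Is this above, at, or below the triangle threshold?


Number of potential triangles: C(58, 3) = 30856.
Each occurs with probability p³ ≈ (0.262613)³ ≈ 1.81112321e-02.
By linearity: E[X] = C(58, 3)·p³ ≈ 30856 · 1.81112321e-02 ≈ 558.840178.
Since α = 1/2 < 1, p = c/n^{1/2} ≫ 1/n is above the triangle threshold p ~ 1/n. Asymptotically E[X] ~ (c³/6)·n^{3(1−α)} = (2³/6)·n^{1.5} → ∞; triangles are abundant w.h.p.

E[X] ≈ 558.840178; in regime p = Θ(1/n^{1/2}) E[X] diverges (above the triangle threshold p ~ 1/n).


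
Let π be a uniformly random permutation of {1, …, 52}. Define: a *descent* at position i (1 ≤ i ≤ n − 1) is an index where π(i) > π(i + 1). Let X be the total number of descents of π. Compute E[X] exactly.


Write X = Σ X_I over i = 1, …, 51, with X_I the indicator of one descent.
There are 51 indicators.
For each fixed i, the pair (π(i), π(i+1)) is a uniformly random ordered pair of distinct values from {1, …, 52}; by symmetry P[π(i) > π(i+1)] = 1/2.
By linearity: E[X] = 51 · (1/2) = (52 − 1) · (1/2) = 51/2 ≈ 25.500000.

E[X] = 51/2 = 25.500000.


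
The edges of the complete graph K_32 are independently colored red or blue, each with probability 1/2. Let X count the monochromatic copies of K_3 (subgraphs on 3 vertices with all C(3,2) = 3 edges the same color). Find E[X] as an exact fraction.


Let X = Σ_S X_S over the C(32, 3) = 4960 subsets S of size 3, where X_S = 1 if the K_3 on S is monochromatic.
For a fixed S, the K_3 on S has C(3, 2) = 3 edges. P[all 3 edges red] = (1/2)^3, and likewise for blue, so P[monochromatic] = 2·(1/2)^3 = 2^{1 − 3} = 1/4.
By linearity: E[X] = C(32, 3) · 2^{1 − 3} = 4960 · 1/4 = 1240.
Numerically: E[X] ≈ 1240.00000.

E[X] = C(32,3)·2^(1−C(3,2)) = 1240 ≈ 1240.00000.


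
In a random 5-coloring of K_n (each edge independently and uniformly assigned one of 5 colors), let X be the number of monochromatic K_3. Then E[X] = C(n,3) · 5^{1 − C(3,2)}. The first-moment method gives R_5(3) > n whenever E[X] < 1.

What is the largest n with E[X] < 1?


We need C(n, 3) · 5^{1 − 3} < 1, i.e. C(n, 3) < 5^{3 − 1} = 25.
Check values of n near the boundary:
  n = 3: C(3, 3) = 1; 1 < 25? YES
  n = 4: C(4, 3) = 4; 4 < 25? YES
  n = 5: C(5, 3) = 10; 10 < 25? YES
  n = 6: C(6, 3) = 20; 20 < 25? YES
  n = 7: C(7, 3) = 35; 35 < 25? NO
The largest n with C(n, 3) < 25 is n = 6 (where E[X] = 4/5 ≈ 0.8000). Hence R_5(3) > 6, i.e. R_5(3) ≥ 7.

Largest n = 6; hence R_5(3) > 6.


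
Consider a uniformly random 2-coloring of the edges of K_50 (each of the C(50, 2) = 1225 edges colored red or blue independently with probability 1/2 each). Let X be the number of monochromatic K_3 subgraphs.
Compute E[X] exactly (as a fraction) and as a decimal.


Let X = Σ_S X_S over the C(50, 3) = 19600 subsets S of size 3, where X_S = 1 if the K_3 on S is monochromatic.
For a fixed S, the K_3 on S has C(3, 2) = 3 edges. P[all 3 edges red] = (1/2)^3, and likewise for blue, so P[monochromatic] = 2·(1/2)^3 = 2^{1 − 3} = 1/4.
Summing: E[X] = C(50, 3) · 2^{1 − 3} = 19600 · 1/4 = 4900.
Numerically: E[X] ≈ 4900.00000.

E[X] = C(50,3)·2^(1−C(3,2)) = 4900 ≈ 4900.00000.


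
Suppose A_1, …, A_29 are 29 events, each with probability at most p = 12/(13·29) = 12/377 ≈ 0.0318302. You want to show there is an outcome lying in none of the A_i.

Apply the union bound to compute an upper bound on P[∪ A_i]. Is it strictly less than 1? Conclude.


Union bound: P[∪_{i=1}^{29} A_i] ≤ Σ_i P[A_i] ≤ 29·p = 29·(12/377) = 12/13.
Numerically: 12/13 ≈ 0.9230769.
Is 12/13 < 1? YES.
Since P[∪ A_i] ≤ 12/13 < 1, the complement has P[∩ A_i^c] ≥ 1 − 12/13 = 1/13 > 0, so some outcome avoids every A_i.

29·p = 12/13 ≈ 0.9230769; existence CERTIFIED by the union bound.


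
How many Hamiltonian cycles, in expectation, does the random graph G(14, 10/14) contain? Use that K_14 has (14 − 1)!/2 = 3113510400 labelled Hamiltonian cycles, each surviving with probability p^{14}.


K_14 has (14 − 1)!/2 = 3113510400 labelled Hamiltonian cycles.
For each such Hamiltonian cycle H, let X_H = 1 if all 14 edges of H are present in G. Then P[X_H = 1] = p^{14} = (5/7)^{14} = 6103515625/678223072849.
Summing the indicators: E[X] = Σ_H E[X_H] = 3113510400 · p^{14} = 3113510400 · 6103515625/678223072849 = 2714765625000000000/96889010407.
Numerically: E[X] ≈ 2.802e+07.

E[X] = 3113510400 · (5/7)^{14} = 2714765625000000000/96889010407 ≈ 2.802e+07.


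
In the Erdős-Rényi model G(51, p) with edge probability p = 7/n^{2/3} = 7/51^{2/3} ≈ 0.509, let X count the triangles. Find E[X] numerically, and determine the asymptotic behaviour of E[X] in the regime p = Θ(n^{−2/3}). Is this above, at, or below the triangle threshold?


Number of potential triangles: C(51, 3) = 20825.
Each occurs with probability p³ ≈ (0.509)³ ≈ 1.31872357e-01.
By linearity: E[X] = C(51, 3)·p³ ≈ 20825 · 1.31872357e-01 ≈ 2746.241830.
Since α = 2/3 < 1, p = c/n^{2/3} ≫ 1/n is above the triangle threshold p ~ 1/n. Asymptotically E[X] ~ (c³/6)·n^{3(1−α)} = (7³/6)·n^{1} → ∞; triangles are abundant w.h.p.

E[X] ≈ 2746.241830; in regime p = Θ(1/n^{2/3}) E[X] diverges (above the triangle threshold p ~ 1/n).


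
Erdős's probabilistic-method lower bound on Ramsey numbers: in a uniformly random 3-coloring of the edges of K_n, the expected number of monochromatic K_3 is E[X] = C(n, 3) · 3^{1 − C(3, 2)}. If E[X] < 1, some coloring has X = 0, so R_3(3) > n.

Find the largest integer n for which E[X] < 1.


We need C(n, 3) · 3^{1 − 3} < 1, i.e. C(n, 3) < 3^{3 − 1} = 9.
Check values of n near the boundary:
  n = 3: C(3, 3) = 1; 1 < 9? YES
  n = 4: C(4, 3) = 4; 4 < 9? YES
  n = 5: C(5, 3) = 10; 10 < 9? NO
  n = 6: C(6, 3) = 20; 20 < 9? NO
The largest n with C(n, 3) < 9 is n = 4 (where E[X] = 4/9 ≈ 0.4444). Hence R_3(3) > 4, i.e. R_3(3) ≥ 5.

Largest n = 4; hence R_3(3) > 4.


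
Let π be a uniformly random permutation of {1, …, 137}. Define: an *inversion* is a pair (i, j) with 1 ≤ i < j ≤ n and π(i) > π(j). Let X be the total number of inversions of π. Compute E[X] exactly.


Write X = Σ X_I over the C(137, 2) = 9316 pairs i < j, with X_I the indicator of one inversion.
There are 9316 indicators.
For each fixed pair i < j, the values π(i) and π(j) are two distinct elements of {1, …, 137} in uniformly random order; by symmetry P[π(i) > π(j)] = 1/2.
By linearity: E[X] = 9316 · (1/2) = C(137, 2) · (1/2) = 9316/2 = 4658 ≈ 4658.000.

E[X] = 4658 = 4658.000.


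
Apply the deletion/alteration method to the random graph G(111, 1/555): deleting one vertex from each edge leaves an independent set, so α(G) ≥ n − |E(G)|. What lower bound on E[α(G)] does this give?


E[|E(G)|] = C(111, 2)·p = 6105 · (1/555) = 11.
E[α(G)] ≥ n − E[|E(G)|] = 111 − 11 = 100.
Numerically: ≈ 100.0000.
(This is only a lower bound; the true E[α(G)] may be larger.)

E[α(G)] ≥ 100 ≈ 100.0000.


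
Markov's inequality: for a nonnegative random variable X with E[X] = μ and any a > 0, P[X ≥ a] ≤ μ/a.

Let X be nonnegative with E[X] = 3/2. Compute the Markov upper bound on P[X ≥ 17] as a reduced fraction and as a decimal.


μ = E[X] = 3/2, a = 17.
Markov: P[X ≥ 17] ≤ μ/a = (3/2)/17 = 3/34.
Numerically: ≈ 0.088235.
(Since a = 17 > μ = 1.500000, the bound 3/34 is < 1 and informative.)

P[X ≥ 17] ≤ 3/34 ≈ 0.088235.


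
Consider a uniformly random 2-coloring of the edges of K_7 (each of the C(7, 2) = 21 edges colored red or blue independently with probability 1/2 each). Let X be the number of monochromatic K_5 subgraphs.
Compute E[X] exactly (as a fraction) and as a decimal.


Let X = Σ_S X_S over the C(7, 5) = 21 subsets S of size 5, where X_S = 1 if the K_5 on S is monochromatic.
For a fixed S, the K_5 on S has C(5, 2) = 10 edges. P[all 10 edges red] = (1/2)^10, and likewise for blue, so P[monochromatic] = 2·(1/2)^10 = 2^{1 − 10} = 1/512.
By linearity of expectation: E[X] = C(7, 5) · 2^{1 − 10} = 21 · 1/512 = 21/512.
Numerically: E[X] ≈ 0.041.

E[X] = C(7,5)·2^(1−C(5,2)) = 21/512 ≈ 0.041.


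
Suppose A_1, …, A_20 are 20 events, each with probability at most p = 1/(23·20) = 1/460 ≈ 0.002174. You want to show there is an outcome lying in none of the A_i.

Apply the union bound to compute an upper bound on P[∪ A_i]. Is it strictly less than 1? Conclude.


Union bound: P[∪_{i=1}^{20} A_i] ≤ Σ_i P[A_i] ≤ 20·p = 20·(1/460) = 1/23.
Numerically: 1/23 ≈ 0.043478.
Is 1/23 < 1? YES.
Since P[∪ A_i] ≤ 1/23 < 1, the complement has P[∩ A_i^c] ≥ 1 − 1/23 = 22/23 > 0, so some outcome avoids every A_i.

20·p = 1/23 ≈ 0.043478; existence CERTIFIED by the union bound.


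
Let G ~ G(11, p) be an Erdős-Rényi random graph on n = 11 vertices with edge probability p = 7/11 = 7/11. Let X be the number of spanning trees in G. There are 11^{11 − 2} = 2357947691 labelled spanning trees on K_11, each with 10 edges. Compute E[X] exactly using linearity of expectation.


K_11 has 11^{11 − 2} = 2357947691 labelled spanning trees.
For each such spanning tree H, let X_H = 1 if all 10 edges of H are present in G. Then P[X_H = 1] = p^{10} = (7/11)^{10} = 282475249/25937424601.
Summing the indicators: E[X] = Σ_H E[X_H] = 2357947691 · p^{10} = 2357947691 · 282475249/25937424601 = 282475249/11.
Numerically: E[X] ≈ 2.568e+07.

E[X] = 2357947691 · (7/11)^{10} = 282475249/11 ≈ 2.568e+07.


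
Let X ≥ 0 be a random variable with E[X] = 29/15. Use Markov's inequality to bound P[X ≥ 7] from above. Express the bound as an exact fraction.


μ = E[X] = 29/15, a = 7.
Markov: P[X ≥ 7] ≤ μ/a = (29/15)/7 = 29/105.
Numerically: ≈ 0.276.
(Since a = 7 > μ = 1.933, the bound 29/105 is < 1 and informative.)

P[X ≥ 7] ≤ 29/105 ≈ 0.276.


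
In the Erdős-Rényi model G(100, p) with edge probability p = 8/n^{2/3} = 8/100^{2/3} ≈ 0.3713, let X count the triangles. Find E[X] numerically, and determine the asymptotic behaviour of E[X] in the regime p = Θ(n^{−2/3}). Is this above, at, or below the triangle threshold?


Number of potential triangles: C(100, 3) = 161700.
Each occurs with probability p³ ≈ (0.3713)³ ≈ 5.120000e-02.
By linearity: E[X] = C(100, 3)·p³ ≈ 161700 · 5.120000e-02 ≈ 8279.0400.
Since α = 2/3 < 1, p = c/n^{2/3} ≫ 1/n is above the triangle threshold p ~ 1/n. Asymptotically E[X] ~ (c³/6)·n^{3(1−α)} = (8³/6)·n^{1} → ∞; triangles are abundant w.h.p.

E[X] ≈ 8279.0400; in regime p = Θ(1/n^{2/3}) E[X] diverges (above the triangle threshold p ~ 1/n).


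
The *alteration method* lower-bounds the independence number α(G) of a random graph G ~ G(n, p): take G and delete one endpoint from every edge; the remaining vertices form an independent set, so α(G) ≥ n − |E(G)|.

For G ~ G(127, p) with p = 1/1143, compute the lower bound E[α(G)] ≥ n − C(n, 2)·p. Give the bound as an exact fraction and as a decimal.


E[|E(G)|] = C(127, 2)·p = 8001 · (1/1143) = 7.
E[α(G)] ≥ n − E[|E(G)|] = 127 − 7 = 120.
Numerically: ≈ 120.000.
(This is only a lower bound; the true E[α(G)] may be larger.)

E[α(G)] ≥ 120 ≈ 120.000.


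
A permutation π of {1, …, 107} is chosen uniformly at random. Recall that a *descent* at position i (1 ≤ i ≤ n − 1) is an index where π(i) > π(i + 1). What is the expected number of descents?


Write X = Σ X_I over i = 1, …, 106, with X_I the indicator of one descent.
There are 106 indicators.
For each fixed i, the pair (π(i), π(i+1)) is a uniformly random ordered pair of distinct values from {1, …, 107}; by symmetry P[π(i) > π(i+1)] = 1/2.
By linearity: E[X] = 106 · (1/2) = (107 − 1) · (1/2) = 53 ≈ 53.000.

E[X] = 53 = 53.000.


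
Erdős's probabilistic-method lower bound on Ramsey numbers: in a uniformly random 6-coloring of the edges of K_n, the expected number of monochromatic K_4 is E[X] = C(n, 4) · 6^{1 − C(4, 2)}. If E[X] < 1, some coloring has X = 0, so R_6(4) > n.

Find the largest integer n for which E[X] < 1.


We need C(n, 4) · 6^{1 − 6} < 1, i.e. C(n, 4) < 6^{6 − 1} = 7776.
Check values of n near the boundary:
  n = 17: C(17, 4) = 2380; 2380 < 7776? YES
  n = 18: C(18, 4) = 3060; 3060 < 7776? YES
  n = 19: C(19, 4) = 3876; 3876 < 7776? YES
  n = 20: C(20, 4) = 4845; 4845 < 7776? YES
  n = 21: C(21, 4) = 5985; 5985 < 7776? YES
  n = 22: C(22, 4) = 7315; 7315 < 7776? YES
  n = 23: C(23, 4) = 8855; 8855 < 7776? NO
  n = 24: C(24, 4) = 10626; 10626 < 7776? NO
The largest n with C(n, 4) < 7776 is n = 22 (where E[X] = 7315/7776 ≈ 0.940715). Hence R_6(4) > 22, i.e. R_6(4) ≥ 23.

Largest n = 22; hence R_6(4) > 22.


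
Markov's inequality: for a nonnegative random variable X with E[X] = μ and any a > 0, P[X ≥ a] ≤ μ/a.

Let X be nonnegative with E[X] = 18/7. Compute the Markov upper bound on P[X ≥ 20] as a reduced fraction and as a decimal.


μ = E[X] = 18/7, a = 20.
Markov: P[X ≥ 20] ≤ μ/a = (18/7)/20 = 9/70.
Numerically: ≈ 0.129.
(Since a = 20 > μ = 2.571, the bound 9/70 is < 1 and informative.)

P[X ≥ 20] ≤ 9/70 ≈ 0.129.


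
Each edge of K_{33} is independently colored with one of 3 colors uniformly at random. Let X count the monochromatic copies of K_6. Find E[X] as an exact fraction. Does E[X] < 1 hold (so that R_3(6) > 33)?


E[X] = C(33, 6) · 3^{1 − 15} = 1107568 · 3^{−14} = 1107568/4782969.
As a reduced fraction: E[X] = 1107568/4782969 ≈ 0.232.
Is E[X] < 1? YES.
Since E[X] < 1, there exists a 3-coloring of K_{33} with no monochromatic K_6; hence R_3(6) > 33.

E[X] = 1107568/4782969 ≈ 0.232; E[X] < 1, so R_3(6) > 33.


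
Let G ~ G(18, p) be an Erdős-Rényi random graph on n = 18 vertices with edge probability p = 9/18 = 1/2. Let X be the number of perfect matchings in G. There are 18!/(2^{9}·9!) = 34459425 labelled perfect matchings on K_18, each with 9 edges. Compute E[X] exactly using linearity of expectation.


K_18 has 18!/(2^{9}·9!) = 34459425 labelled perfect matchings.
For each such perfect matching H, let X_H = 1 if all 9 edges of H are present in G. Then P[X_H = 1] = p^{9} = (1/2)^{9} = 1/512.
Summing the indicators: E[X] = Σ_H E[X_H] = 34459425 · p^{9} = 34459425 · 1/512 = 34459425/512.
Numerically: E[X] ≈ 6.73e+04.

E[X] = 34459425 · (1/2)^{9} = 34459425/512 ≈ 6.73e+04.


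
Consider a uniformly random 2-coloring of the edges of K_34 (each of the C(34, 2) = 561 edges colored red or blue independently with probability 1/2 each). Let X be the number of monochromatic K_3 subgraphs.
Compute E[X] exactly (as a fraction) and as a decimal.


Let X = Σ_S X_S over the C(34, 3) = 5984 subsets S of size 3, where X_S = 1 if the K_3 on S is monochromatic.
For a fixed S, the K_3 on S has C(3, 2) = 3 edges. P[all 3 edges red] = (1/2)^3, and likewise for blue, so P[monochromatic] = 2·(1/2)^3 = 2^{1 − 3} = 1/4.
By linearity of expectation: E[X] = C(34, 3) · 2^{1 − 3} = 5984 · 1/4 = 1496.
Numerically: E[X] ≈ 1496.0000.

E[X] = C(34,3)·2^(1−C(3,2)) = 1496 ≈ 1496.0000.


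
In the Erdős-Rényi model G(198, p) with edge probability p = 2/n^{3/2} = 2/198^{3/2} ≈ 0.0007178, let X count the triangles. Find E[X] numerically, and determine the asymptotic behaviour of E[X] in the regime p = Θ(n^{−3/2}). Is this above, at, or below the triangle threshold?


Number of potential triangles: C(198, 3) = 1274196.
Each occurs with probability p³ ≈ (0.0007178)³ ≈ 3.699105e-10.
By linearity: E[X] = C(198, 3)·p³ ≈ 1274196 · 3.699105e-10 ≈ 0.0005.
Since α = 3/2 > 1, p = c/n^{3/2} = o(1/n) is below the triangle threshold p ~ 1/n. Asymptotically E[X] ~ (c³/6)·n^{3(1−α)} = (2³/6)·n^{-1.5} → 0, so by Markov's inequality G has no triangles w.h.p.

E[X] ≈ 0.0005; in regime p = Θ(1/n^{3/2}) E[X] tends to 0 (below the triangle threshold p ~ 1/n).


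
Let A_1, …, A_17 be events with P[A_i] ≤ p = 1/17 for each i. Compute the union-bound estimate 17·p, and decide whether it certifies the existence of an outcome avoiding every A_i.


Union bound: P[∪_{i=1}^{17} A_i] ≤ Σ_i P[A_i] ≤ 17·p = 17·(1/17) = 1.
Numerically: 1 ≈ 1.0000000.
Is 1 < 1? NO.
Since the bound 1 is ≥ 1, the union bound is uninformative here; it does NOT by itself certify existence.

17·p = 1 ≈ 1.0000000; existence NOT certified by the union bound.


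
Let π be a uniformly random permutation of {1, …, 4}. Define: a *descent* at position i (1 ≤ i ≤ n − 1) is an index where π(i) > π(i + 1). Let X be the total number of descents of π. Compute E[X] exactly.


Write X = Σ X_I over i = 1, …, 3, with X_I the indicator of one descent.
There are 3 indicators.
For each fixed i, the pair (π(i), π(i+1)) is a uniformly random ordered pair of distinct values from {1, …, 4}; by symmetry P[π(i) > π(i+1)] = 1/2.
By linearity: E[X] = 3 · (1/2) = (4 − 1) · (1/2) = 3/2 ≈ 1.500.

E[X] = 3/2 = 1.500.


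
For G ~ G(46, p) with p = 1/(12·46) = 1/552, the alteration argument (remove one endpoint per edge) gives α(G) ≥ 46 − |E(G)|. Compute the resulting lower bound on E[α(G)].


E[|E(G)|] = C(46, 2)·p = 1035 · (1/552) = 15/8.
E[α(G)] ≥ n − E[|E(G)|] = 46 − 15/8 = 353/8.
Numerically: ≈ 44.125.
(This is only a lower bound; the true E[α(G)] may be larger.)

E[α(G)] ≥ 353/8 ≈ 44.125.


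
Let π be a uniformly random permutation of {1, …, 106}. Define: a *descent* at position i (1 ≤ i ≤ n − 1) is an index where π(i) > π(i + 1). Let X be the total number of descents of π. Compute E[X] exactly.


Write X = Σ X_I over i = 1, …, 105, with X_I the indicator of one descent.
There are 105 indicators.
For each fixed i, the pair (π(i), π(i+1)) is a uniformly random ordered pair of distinct values from {1, …, 106}; by symmetry P[π(i) > π(i+1)] = 1/2.
By linearity: E[X] = 105 · (1/2) = (106 − 1) · (1/2) = 105/2 ≈ 52.500000.

E[X] = 105/2 = 52.500000.


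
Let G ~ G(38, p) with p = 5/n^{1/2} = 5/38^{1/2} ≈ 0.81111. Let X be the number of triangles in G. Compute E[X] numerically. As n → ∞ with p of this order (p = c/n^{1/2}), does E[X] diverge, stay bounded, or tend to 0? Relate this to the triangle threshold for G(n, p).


Number of potential triangles: C(38, 3) = 8436.
Each occurs with probability p³ ≈ (0.81111)³ ≈ 5.3362310e-01.
By linearity: E[X] = C(38, 3)·p³ ≈ 8436 · 5.3362310e-01 ≈ 4501.64444.
Since α = 1/2 < 1, p = c/n^{1/2} ≫ 1/n is above the triangle threshold p ~ 1/n. Asymptotically E[X] ~ (c³/6)·n^{3(1−α)} = (5³/6)·n^{1.5} → ∞; triangles are abundant w.h.p.

E[X] ≈ 4501.64444; in regime p = Θ(1/n^{1/2}) E[X] diverges (above the triangle threshold p ~ 1/n).
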